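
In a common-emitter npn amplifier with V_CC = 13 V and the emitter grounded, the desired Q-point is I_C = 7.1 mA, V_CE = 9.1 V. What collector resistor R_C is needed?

Collector loop: V_CC = I_C·R_C + V_CE.
R_C = (V_CC − V_CE)/I_C = (13 − 9.1)/7.1 = 0.549 kΩ.

R_C ≈ 0.55 kΩ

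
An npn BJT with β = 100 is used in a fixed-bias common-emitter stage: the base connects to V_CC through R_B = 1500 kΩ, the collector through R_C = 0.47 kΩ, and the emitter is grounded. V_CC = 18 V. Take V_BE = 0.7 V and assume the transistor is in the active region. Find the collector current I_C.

Base loop: V_CC = I_B·R_B + V_BE, so I_B = (18 − 0.7)/1500 kΩ = 0.0115 mA.
In the active region I_C = β·I_B = 100 × 0.0115 = 1.15 mA.
Collector loop: V_CE = V_CC − I_C·R_C = 18 − 1.15×0.47 = 17.5 V.
Since V_CE = 17.5 V > V_CE(sat) ≈ 0.2 V, the transistor is in the active region as assumed.

I_C ≈ 1.2 mA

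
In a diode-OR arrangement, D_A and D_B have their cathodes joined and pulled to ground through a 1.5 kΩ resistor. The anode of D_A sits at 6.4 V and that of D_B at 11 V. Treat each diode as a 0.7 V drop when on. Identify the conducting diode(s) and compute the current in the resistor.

Only D_B conducts; I_R ≈ 6.9 mA

Assume both conduct. Then node N would need to be at both 6.4−0.7 = 5.7 V and 11−0.7 = 10.3 V, which is impossible.
Assume only D_B conducts: V_N = 11 − 0.7 = 10.3 V, so I_R = 10.3/1.5 = 6.87 mA.
Check D_A: its anode-to-cathode voltage is 6.4 − 10.3 = -3.9 V < 0.7 V, so it is off. The assumption is consistent.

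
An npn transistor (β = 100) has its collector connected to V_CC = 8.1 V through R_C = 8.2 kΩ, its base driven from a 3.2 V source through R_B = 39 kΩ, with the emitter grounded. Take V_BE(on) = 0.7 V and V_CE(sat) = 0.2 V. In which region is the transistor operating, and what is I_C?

saturation; I_C ≈ 0.96 mA

Assume active: I_B = (3.2 − 0.7)/39 = 0.0641 mA, giving I_C = β·I_B = 6.41 mA.
But then V_CE = 8.1 − 6.41×8.2 = -44.5 V < V_CE(sat) = 0.2 V — impossible in the active region.
So the transistor is saturated. With V_CE = 0.2 V, I_C = (V_CC − 0.2)/R_C = 7.9/8.2 = 0.963 mA.
Check: β·I_B = 6.41 mA > I_C = 0.963 mA, confirming saturation.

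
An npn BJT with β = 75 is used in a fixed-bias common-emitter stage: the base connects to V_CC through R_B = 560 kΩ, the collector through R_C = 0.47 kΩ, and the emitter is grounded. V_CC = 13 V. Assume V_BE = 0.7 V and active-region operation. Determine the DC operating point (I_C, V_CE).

I_C ≈ 1.6 mA, V_CE ≈ 12 V

Base loop: V_CC = I_B·R_B + V_BE, so I_B = (13 − 0.7)/560 kΩ = 0.022 mA.
In the active region I_C = β·I_B = 75 × 0.022 = 1.65 mA.
Collector loop: V_CE = V_CC − I_C·R_C = 13 − 1.65×0.47 = 12.2 V.
Since V_CE = 12.2 V > V_CE(sat) ≈ 0.2 V, the transistor is in the active region as assumed.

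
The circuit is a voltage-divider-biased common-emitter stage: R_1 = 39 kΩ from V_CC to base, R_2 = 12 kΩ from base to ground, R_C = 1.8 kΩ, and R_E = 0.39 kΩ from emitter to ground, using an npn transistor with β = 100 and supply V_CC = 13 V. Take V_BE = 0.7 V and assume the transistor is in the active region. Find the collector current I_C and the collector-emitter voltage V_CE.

Thevenize the base divider: V_Th = V_CC·R_2/(R_1+R_2) = 13×12/51 = 3.06 V, R_Th = R_1‖R_2 = 9.18 kΩ.
Base-emitter loop: V_Th = I_B·R_Th + V_BE + (β+1)I_B·R_E, so I_B = (3.06 − 0.7) / (9.18 + 101×0.39) = 0.0486 mA.
I_C = β·I_B = 100×0.0486 = 4.86 mA, and I_E = (β+1)I_B = 4.91 mA.
V_CE = V_CC − I_C·R_C − I_E·R_E = 13 − 4.86×1.8 − 4.91×0.39 = 2.34 V.
V_CE = 2.34 V > 0.2 V confirms active-region operation.

I_C ≈ 4.9 mA, V_CE ≈ 2.3 V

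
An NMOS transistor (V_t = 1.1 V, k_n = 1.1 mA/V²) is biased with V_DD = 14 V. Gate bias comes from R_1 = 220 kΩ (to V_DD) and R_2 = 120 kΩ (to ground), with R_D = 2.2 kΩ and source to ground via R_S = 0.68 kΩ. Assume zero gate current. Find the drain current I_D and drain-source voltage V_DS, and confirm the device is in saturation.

I_D ≈ 2.5 mA, V_DS ≈ 6.8 V

V_G = V_DD·R_2/(R_1+R_2) = 14×120/340 = 4.94 V.
Assume saturation: I_D = (k_n/2)(V_GS − V_t)² with V_GS = V_G − I_D·R_S = 4.94 − 0.68·I_D.
Substituting gives 0.254·I_D² − 3.87·I_D + 8.12 = 0, with roots I_D = 2.51 or 12.7 mA.
The root I_D = 12.7 mA gives V_GS = -3.71 V ≤ V_t, so take I_D = 2.51 mA.
Then V_GS = 3.24 V and V_DS = V_DD − I_D(R_D+R_S) = 14 − 2.51×2.88 = 6.78 V.
Saturation requires V_DS ≥ V_GS − V_t = 2.14 V; 6.78 ≥ 2.14 ✓.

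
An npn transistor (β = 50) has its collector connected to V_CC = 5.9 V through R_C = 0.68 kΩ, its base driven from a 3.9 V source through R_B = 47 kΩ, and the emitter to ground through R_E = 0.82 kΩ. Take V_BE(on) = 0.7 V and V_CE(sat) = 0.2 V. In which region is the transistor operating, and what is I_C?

active; I_C ≈ 1.8 mA

Assume active. Base-emitter loop: I_B = (V_BB − V_BE)/(R_B + (β+1)R_E) = (3.9 − 0.7)/(47 + 51×0.82) = 0.036 mA.
I_C = β·I_B = 50×0.036 = 1.8 mA.
V_CE = V_CC − I_C·R_C − I_E·R_E = 5.9 − 1.8×0.68 − 1.84×0.82 = 3.17 V > V_CE(sat), so the active-region assumption holds.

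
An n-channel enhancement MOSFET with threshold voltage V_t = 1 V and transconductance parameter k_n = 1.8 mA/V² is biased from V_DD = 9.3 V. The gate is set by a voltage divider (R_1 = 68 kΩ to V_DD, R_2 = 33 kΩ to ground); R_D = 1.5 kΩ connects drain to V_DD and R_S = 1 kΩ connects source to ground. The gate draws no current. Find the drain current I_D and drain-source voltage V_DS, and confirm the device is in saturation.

V_G = V_DD·R_2/(R_1+R_2) = 9.3×33/101 = 3.04 V.
Assume saturation: I_D = (k_n/2)(V_GS − V_t)² with V_GS = V_G − I_D·R_S = 3.04 − 1·I_D.
Substituting gives 0.9·I_D² − 4.67·I_D + 3.74 = 0, with roots I_D = 0.99 or 4.2 mA.
The root I_D = 4.2 mA gives V_GS = -1.16 V ≤ V_t, so take I_D = 0.99 mA.
Then V_GS = 2.05 V and V_DS = V_DD − I_D(R_D+R_S) = 9.3 − 0.99×2.5 = 6.83 V.
Saturation requires V_DS ≥ V_GS − V_t = 1.05 V; 6.83 ≥ 1.05 ✓.

I_D ≈ 0.99 mA, V_DS ≈ 6.8 V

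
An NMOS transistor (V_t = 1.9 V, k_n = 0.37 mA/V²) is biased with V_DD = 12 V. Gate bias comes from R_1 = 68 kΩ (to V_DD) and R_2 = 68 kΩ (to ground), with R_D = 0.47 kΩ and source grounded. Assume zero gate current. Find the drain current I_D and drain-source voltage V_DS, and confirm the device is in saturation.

V_G = V_DD·R_2/(R_1+R_2) = 12×68/136 = 6 V. With the source grounded, V_GS = V_G = 6 V.
Assume saturation: I_D = (k_n/2)(V_GS − V_t)² = (0.37/2)×(6 − 1.9)² = 0.185×4.1² = 3.11 mA.
V_DS = V_DD − I_D·R_D = 12 − 3.11×0.47 = 10.5 V.
Saturation requires V_DS ≥ V_GS − V_t = 4.1 V; 10.5 ≥ 4.1 ✓.

I_D ≈ 3.1 mA, V_DS ≈ 11 V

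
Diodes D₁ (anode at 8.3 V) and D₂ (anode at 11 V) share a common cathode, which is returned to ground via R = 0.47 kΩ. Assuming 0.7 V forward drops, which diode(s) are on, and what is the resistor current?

Assume both conduct. Then node N would need to be at both 8.3−0.7 = 7.6 V and 11−0.7 = 10.3 V, which is impossible.
Assume only D₂ conducts: V_N = 11 − 0.7 = 10.3 V, so I_R = 10.3/0.47 = 21.9 mA.
Check D₁: its anode-to-cathode voltage is 8.3 − 10.3 = -2 V < 0.7 V, so it is off. The assumption is consistent.

Only D₂ conducts; I_R ≈ 22 mA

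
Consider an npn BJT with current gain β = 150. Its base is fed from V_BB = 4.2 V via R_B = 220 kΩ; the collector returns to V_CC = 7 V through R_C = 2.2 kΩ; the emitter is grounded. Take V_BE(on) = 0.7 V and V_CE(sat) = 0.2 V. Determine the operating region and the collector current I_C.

Assume active. Base-emitter loop: I_B = (V_BB − V_BE)/R_B = (4.2 − 0.7)/220 = 0.0159 mA.
I_C = β·I_B = 150×0.0159 = 2.39 mA.
V_CE = V_CC − I_C·R_C = 7 − 2.39×2.2 = 1.75 V > V_CE(sat), so the active-region assumption holds.

active; I_C ≈ 2.4 mA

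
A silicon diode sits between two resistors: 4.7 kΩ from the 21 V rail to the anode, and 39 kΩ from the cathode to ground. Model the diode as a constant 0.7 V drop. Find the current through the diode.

The two resistors are in series with the diode, so KVL gives 21 = I·4.7 + 0.7 + I·39.
I = (21 − 0.7) / (4.7 + 39) kΩ = 20.3 / 43.7 = 0.465 mA.

I ≈ 0.46 mA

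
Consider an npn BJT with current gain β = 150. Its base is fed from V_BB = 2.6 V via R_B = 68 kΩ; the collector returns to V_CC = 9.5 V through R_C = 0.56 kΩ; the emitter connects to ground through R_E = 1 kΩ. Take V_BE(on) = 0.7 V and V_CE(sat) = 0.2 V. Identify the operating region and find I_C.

Assume active. Base-emitter loop: I_B = (V_BB − V_BE)/(R_B + (β+1)R_E) = (2.6 − 0.7)/(68 + 151×1) = 0.00868 mA.
I_C = β·I_B = 150×0.00868 = 1.3 mA.
V_CE = V_CC − I_C·R_C − I_E·R_E = 9.5 − 1.3×0.56 − 1.31×1 = 7.46 V > V_CE(sat), so the active-region assumption holds.

active; I_C ≈ 1.3 mA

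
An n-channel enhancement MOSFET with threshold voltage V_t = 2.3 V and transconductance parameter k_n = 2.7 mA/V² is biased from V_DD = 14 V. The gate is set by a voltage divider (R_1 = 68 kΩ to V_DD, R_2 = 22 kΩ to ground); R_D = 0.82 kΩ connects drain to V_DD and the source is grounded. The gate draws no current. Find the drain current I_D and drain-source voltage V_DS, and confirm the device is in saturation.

V_G = V_DD·R_2/(R_1+R_2) = 14×22/90 = 3.42 V. With the source grounded, V_GS = V_G = 3.42 V.
Assume saturation: I_D = (k_n/2)(V_GS − V_t)² = (2.7/2)×(3.42 − 2.3)² = 1.35×1.12² = 1.7 mA.
V_DS = V_DD − I_D·R_D = 14 − 1.7×0.82 = 12.6 V.
Saturation requires V_DS ≥ V_GS − V_t = 1.12 V; 12.6 ≥ 1.12 ✓.

I_D ≈ 1.7 mA, V_DS ≈ 13 V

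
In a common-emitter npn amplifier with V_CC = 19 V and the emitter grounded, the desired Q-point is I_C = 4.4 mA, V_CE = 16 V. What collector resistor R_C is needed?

Collector loop: V_CC = I_C·R_C + V_CE.
R_C = (V_CC − V_CE)/I_C = (19 − 16)/4.4 = 0.682 kΩ.

R_C ≈ 0.68 kΩ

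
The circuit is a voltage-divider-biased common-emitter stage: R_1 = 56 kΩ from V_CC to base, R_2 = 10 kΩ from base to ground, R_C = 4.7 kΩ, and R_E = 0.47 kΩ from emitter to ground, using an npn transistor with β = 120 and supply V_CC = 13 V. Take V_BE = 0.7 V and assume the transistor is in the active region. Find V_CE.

V_CE ≈ 0.94 V

Thevenize the base divider: V_Th = V_CC·R_2/(R_1+R_2) = 13×10/66 = 1.97 V, R_Th = R_1‖R_2 = 8.48 kΩ.
Base-emitter loop: V_Th = I_B·R_Th + V_BE + (β+1)I_B·R_E, so I_B = (1.97 − 0.7) / (8.48 + 121×0.47) = 0.0194 mA.
I_C = β·I_B = 120×0.0194 = 2.33 mA, and I_E = (β+1)I_B = 2.35 mA.
V_CE = V_CC − I_C·R_C − I_E·R_E = 13 − 2.33×4.7 − 2.35×0.47 = 0.938 V.
V_CE = 0.938 V > 0.2 V confirms active-region operation.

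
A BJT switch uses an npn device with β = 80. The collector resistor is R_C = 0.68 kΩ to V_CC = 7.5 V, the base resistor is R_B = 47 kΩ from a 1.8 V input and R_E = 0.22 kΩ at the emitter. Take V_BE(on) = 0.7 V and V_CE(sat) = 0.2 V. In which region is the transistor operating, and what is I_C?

Assume active. Base-emitter loop: I_B = (V_BB − V_BE)/(R_B + (β+1)R_E) = (1.8 − 0.7)/(47 + 81×0.22) = 0.017 mA.
I_C = β·I_B = 80×0.017 = 1.36 mA.
V_CE = V_CC − I_C·R_C − I_E·R_E = 7.5 − 1.36×0.68 − 1.37×0.22 = 6.27 V > V_CE(sat), so the active-region assumption holds.

active; I_C ≈ 1.4 mA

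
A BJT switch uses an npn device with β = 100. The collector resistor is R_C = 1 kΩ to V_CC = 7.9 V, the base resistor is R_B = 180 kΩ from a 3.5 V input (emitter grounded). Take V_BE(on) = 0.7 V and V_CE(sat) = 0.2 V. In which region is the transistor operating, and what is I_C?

active; I_C ≈ 1.6 mA

Assume active. Base-emitter loop: I_B = (V_BB − V_BE)/R_B = (3.5 − 0.7)/180 = 0.0156 mA.
I_C = β·I_B = 100×0.0156 = 1.56 mA.
V_CE = V_CC − I_C·R_C = 7.9 − 1.56×1 = 6.34 V > V_CE(sat), so the active-region assumption holds.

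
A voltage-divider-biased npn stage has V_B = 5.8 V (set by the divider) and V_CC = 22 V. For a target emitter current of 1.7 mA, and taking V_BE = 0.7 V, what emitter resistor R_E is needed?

V_E = V_B − V_BE = 5.8 − 0.7 = 5.1 V.
R_E = V_E / I_E = 5.1 / 1.7 = 3 kΩ.

R_E ≈ 3 kΩ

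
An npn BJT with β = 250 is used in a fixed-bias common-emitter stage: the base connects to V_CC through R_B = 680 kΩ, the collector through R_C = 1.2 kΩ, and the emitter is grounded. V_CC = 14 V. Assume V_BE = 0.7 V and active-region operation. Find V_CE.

Base loop: V_CC = I_B·R_B + V_BE, so I_B = (14 − 0.7)/680 kΩ = 0.0196 mA.
In the active region I_C = β·I_B = 250 × 0.0196 = 4.89 mA.
Collector loop: V_CE = V_CC − I_C·R_C = 14 − 4.89×1.2 = 8.13 V.
Since V_CE = 8.13 V > V_CE(sat) ≈ 0.2 V, the transistor is in the active region as assumed.

V_CE ≈ 8.1 V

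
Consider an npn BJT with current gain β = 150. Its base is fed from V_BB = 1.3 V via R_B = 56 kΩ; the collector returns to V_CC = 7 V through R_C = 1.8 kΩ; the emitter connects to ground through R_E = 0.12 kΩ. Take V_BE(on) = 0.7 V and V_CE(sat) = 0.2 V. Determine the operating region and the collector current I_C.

Assume active. Base-emitter loop: I_B = (V_BB − V_BE)/(R_B + (β+1)R_E) = (1.3 − 0.7)/(56 + 151×0.12) = 0.00809 mA.
I_C = β·I_B = 150×0.00809 = 1.21 mA.
V_CE = V_CC − I_C·R_C − I_E·R_E = 7 − 1.21×1.8 − 1.22×0.12 = 4.67 V > V_CE(sat), so the active-region assumption holds.

active; I_C ≈ 1.2 mA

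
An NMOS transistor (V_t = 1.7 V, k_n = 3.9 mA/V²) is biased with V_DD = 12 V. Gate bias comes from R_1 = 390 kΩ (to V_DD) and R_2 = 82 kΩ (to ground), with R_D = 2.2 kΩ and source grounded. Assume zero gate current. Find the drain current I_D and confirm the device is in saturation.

V_G = V_DD·R_2/(R_1+R_2) = 12×82/472 = 2.08 V. With the source grounded, V_GS = V_G = 2.08 V.
Assume saturation: I_D = (k_n/2)(V_GS − V_t)² = (3.9/2)×(2.08 − 1.7)² = 1.95×0.385² = 0.289 mA.
V_DS = V_DD − I_D·R_D = 12 − 0.289×2.2 = 11.4 V.
Saturation requires V_DS ≥ V_GS − V_t = 0.385 V; 11.4 ≥ 0.385 ✓.

I_D ≈ 0.29 mA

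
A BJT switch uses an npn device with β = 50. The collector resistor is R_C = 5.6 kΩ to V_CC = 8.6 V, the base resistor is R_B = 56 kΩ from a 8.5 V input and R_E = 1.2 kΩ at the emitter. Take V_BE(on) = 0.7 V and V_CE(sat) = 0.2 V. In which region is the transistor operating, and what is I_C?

Assume active: I_B = (8.5 − 0.7)/(56 + 51×1.2) = 0.0666 mA, I_C = β·I_B = 3.33 mA.
Then V_CE = 8.6 − 3.33×5.6 − 3.39×1.2 = -14.1 V < 0.2 V — the active assumption fails.
Re-solve with V_CE = 0.2 V. KCL at the emitter: V_E/R_E = (V_BB−0.7−V_E)/R_B + (V_CC−0.2−V_E)/R_C, giving V_E = 1.59 V.
I_C = (V_CC − 0.2 − V_E)/R_C = (8.4 − 1.59)/5.6 = 1.22 mA.
Check: I_B = (7.8 − 1.59)/56 = 0.111 mA, and β·I_B = 5.54 mA > I_C, confirming saturation.

saturation; I_C ≈ 1.2 mA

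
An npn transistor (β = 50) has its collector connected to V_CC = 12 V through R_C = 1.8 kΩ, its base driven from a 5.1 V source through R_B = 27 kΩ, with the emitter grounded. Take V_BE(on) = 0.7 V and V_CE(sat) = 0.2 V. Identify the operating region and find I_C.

Assume active: I_B = (5.1 − 0.7)/27 = 0.163 mA, giving I_C = β·I_B = 8.15 mA.
But then V_CE = 12 − 8.15×1.8 = -2.67 V < V_CE(sat) = 0.2 V — impossible in the active region.
So the transistor is saturated. With V_CE = 0.2 V, I_C = (V_CC − 0.2)/R_C = 11.8/1.8 = 6.56 mA.
Check: β·I_B = 8.15 mA > I_C = 6.56 mA, confirming saturation.

saturation; I_C ≈ 6.6 mA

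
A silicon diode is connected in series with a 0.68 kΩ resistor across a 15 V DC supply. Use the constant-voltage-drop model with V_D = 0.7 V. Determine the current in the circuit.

KVL around the loop: 15 = V_D + I·R = 0.7 + I × 0.68 kΩ.
So I = (15 − 0.7) / 0.68 kΩ = 14.3 / 0.68 = 21 mA.

I ≈ 21 mA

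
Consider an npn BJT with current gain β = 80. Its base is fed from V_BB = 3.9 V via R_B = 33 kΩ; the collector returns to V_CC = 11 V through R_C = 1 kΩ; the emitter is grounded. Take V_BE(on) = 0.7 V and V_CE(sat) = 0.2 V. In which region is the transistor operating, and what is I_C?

Assume active. Base-emitter loop: I_B = (V_BB − V_BE)/R_B = (3.9 − 0.7)/33 = 0.097 mA.
I_C = β·I_B = 80×0.097 = 7.76 mA.
V_CE = V_CC − I_C·R_C = 11 − 7.76×1 = 3.24 V > V_CE(sat), so the active-region assumption holds.

active; I_C ≈ 7.8 mA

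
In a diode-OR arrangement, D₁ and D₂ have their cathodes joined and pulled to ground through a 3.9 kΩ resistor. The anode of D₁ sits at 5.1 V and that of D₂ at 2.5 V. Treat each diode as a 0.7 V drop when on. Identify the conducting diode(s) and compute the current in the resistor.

Only D₁ conducts; I_R ≈ 1.1 mA

Assume both conduct. Then node N would need to be at both 5.1−0.7 = 4.4 V and 2.5−0.7 = 1.8 V, which is impossible.
Assume only D₁ conducts: V_N = 5.1 − 0.7 = 4.4 V, so I_R = 4.4/3.9 = 1.13 mA.
Check D₂: its anode-to-cathode voltage is 2.5 − 4.4 = -1.9 V < 0.7 V, so it is off. The assumption is consistent.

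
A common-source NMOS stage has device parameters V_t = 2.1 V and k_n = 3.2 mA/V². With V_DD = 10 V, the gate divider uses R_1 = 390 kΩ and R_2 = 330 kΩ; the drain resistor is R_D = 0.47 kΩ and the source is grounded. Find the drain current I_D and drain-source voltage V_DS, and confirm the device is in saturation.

I_D ≈ 9.9 mA, V_DS ≈ 5.4 V

V_G = V_DD·R_2/(R_1+R_2) = 10×330/720 = 4.58 V. With the source grounded, V_GS = V_G = 4.58 V.
Assume saturation: I_D = (k_n/2)(V_GS − V_t)² = (3.2/2)×(4.58 − 2.1)² = 1.6×2.48² = 9.87 mA.
V_DS = V_DD − I_D·R_D = 10 − 9.87×0.47 = 5.36 V.
Saturation requires V_DS ≥ V_GS − V_t = 2.48 V; 5.36 ≥ 2.48 ✓.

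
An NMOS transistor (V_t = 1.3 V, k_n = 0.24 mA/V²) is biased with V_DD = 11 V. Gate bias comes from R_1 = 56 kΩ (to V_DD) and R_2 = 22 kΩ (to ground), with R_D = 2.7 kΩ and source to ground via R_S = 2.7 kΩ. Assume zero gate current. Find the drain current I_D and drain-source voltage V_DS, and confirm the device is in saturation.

V_G = V_DD·R_2/(R_1+R_2) = 11×22/78 = 3.1 V.
Assume saturation: I_D = (k_n/2)(V_GS − V_t)² with V_GS = V_G − I_D·R_S = 3.1 − 2.7·I_D.
Substituting gives 0.875·I_D² − 2.17·I_D + 0.39 = 0, with roots I_D = 0.195 or 2.28 mA.
The root I_D = 2.28 mA gives V_GS = -3.06 V ≤ V_t, so take I_D = 0.195 mA.
Then V_GS = 2.58 V and V_DS = V_DD − I_D(R_D+R_S) = 11 − 0.195×5.4 = 9.95 V.
Saturation requires V_DS ≥ V_GS − V_t = 1.28 V; 9.95 ≥ 1.28 ✓.

I_D ≈ 0.2 mA, V_DS ≈ 9.9 V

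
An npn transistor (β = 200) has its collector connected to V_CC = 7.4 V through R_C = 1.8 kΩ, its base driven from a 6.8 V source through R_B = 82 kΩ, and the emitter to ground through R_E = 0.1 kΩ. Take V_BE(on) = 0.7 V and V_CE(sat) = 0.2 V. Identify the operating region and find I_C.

Assume active: I_B = (6.8 − 0.7)/(82 + 201×0.1) = 0.0597 mA, I_C = β·I_B = 11.9 mA.
Then V_CE = 7.4 − 11.9×1.8 − 12×0.1 = -15.3 V < 0.2 V — the active assumption fails.
Re-solve with V_CE = 0.2 V. KCL at the emitter: V_E/R_E = (V_BB−0.7−V_E)/R_B + (V_CC−0.2−V_E)/R_C, giving V_E = 0.386 V.
I_C = (V_CC − 0.2 − V_E)/R_C = (7.2 − 0.386)/1.8 = 3.79 mA.
Check: I_B = (6.1 − 0.386)/82 = 0.0697 mA, and β·I_B = 13.9 mA > I_C, confirming saturation.

saturation; I_C ≈ 3.8 mA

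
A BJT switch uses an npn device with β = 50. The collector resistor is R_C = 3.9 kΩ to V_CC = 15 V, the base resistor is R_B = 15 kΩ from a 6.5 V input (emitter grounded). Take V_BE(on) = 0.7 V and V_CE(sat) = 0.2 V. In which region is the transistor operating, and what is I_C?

saturation; I_C ≈ 3.8 mA

Assume active: I_B = (6.5 − 0.7)/15 = 0.387 mA, giving I_C = β·I_B = 19.3 mA.
But then V_CE = 15 − 19.3×3.9 = -60.4 V < V_CE(sat) = 0.2 V — impossible in the active region.
So the transistor is saturated. With V_CE = 0.2 V, I_C = (V_CC − 0.2)/R_C = 14.8/3.9 = 3.79 mA.
Check: β·I_B = 19.3 mA > I_C = 3.79 mA, confirming saturation.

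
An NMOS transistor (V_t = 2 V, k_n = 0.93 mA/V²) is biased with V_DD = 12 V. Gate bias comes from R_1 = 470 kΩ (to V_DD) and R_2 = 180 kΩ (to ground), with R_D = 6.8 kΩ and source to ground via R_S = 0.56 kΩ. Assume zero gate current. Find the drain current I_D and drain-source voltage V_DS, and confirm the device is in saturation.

V_G = V_DD·R_2/(R_1+R_2) = 12×180/650 = 3.32 V.
Assume saturation: I_D = (k_n/2)(V_GS − V_t)² with V_GS = V_G − I_D·R_S = 3.32 − 0.56·I_D.
Substituting gives 0.146·I_D² − 1.69·I_D + 0.814 = 0, with roots I_D = 0.504 or 11.1 mA.
The root I_D = 11.1 mA gives V_GS = -2.88 V ≤ V_t, so take I_D = 0.504 mA.
Then V_GS = 3.04 V and V_DS = V_DD − I_D(R_D+R_S) = 12 − 0.504×7.36 = 8.29 V.
Saturation requires V_DS ≥ V_GS − V_t = 1.04 V; 8.29 ≥ 1.04 ✓.

I_D ≈ 0.5 mA, V_DS ≈ 8.3 V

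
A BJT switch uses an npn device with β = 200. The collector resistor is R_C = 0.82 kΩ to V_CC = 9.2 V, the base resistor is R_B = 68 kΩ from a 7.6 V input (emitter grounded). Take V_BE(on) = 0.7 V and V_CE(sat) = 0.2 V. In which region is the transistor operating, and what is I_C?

saturation; I_C ≈ 11 mA

Assume active: I_B = (7.6 − 0.7)/68 = 0.101 mA, giving I_C = β·I_B = 20.3 mA.
But then V_CE = 9.2 − 20.3×0.82 = -7.44 V < V_CE(sat) = 0.2 V — impossible in the active region.
So the transistor is saturated. With V_CE = 0.2 V, I_C = (V_CC − 0.2)/R_C = 9/0.82 = 11 mA.
Check: β·I_B = 20.3 mA > I_C = 11 mA, confirming saturation.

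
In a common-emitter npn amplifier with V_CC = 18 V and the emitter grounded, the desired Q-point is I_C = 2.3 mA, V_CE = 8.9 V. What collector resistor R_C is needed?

Collector loop: V_CC = I_C·R_C + V_CE.
R_C = (V_CC − V_CE)/I_C = (18 − 8.9)/2.3 = 3.96 kΩ.

R_C ≈ 4 kΩ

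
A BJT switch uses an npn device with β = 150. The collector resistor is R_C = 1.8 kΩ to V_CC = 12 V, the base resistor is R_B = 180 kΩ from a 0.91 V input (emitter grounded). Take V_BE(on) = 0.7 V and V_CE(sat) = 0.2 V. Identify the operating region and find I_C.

active; I_C ≈ 0.18 mA

Assume active. Base-emitter loop: I_B = (V_BB − V_BE)/R_B = (0.91 − 0.7)/180 = 0.00117 mA.
I_C = β·I_B = 150×0.00117 = 0.175 mA.
V_CE = V_CC − I_C·R_C = 12 − 0.175×1.8 = 11.7 V > V_CE(sat), so the active-region assumption holds.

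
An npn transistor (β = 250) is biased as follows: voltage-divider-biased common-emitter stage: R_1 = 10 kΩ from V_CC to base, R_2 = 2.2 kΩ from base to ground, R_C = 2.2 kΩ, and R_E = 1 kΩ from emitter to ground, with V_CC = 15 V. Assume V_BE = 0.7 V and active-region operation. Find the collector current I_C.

Thevenize the base divider: V_Th = V_CC·R_2/(R_1+R_2) = 15×2.2/12.2 = 2.7 V, R_Th = R_1‖R_2 = 1.8 kΩ.
Base-emitter loop: V_Th = I_B·R_Th + V_BE + (β+1)I_B·R_E, so I_B = (2.7 − 0.7) / (1.8 + 251×1) = 0.00793 mA.
I_C = β·I_B = 250×0.00793 = 1.98 mA, and I_E = (β+1)I_B = 1.99 mA.
V_CE = V_CC − I_C·R_C − I_E·R_E = 15 − 1.98×2.2 − 1.99×1 = 8.65 V.
V_CE = 8.65 V > 0.2 V confirms active-region operation.

I_C ≈ 2 mA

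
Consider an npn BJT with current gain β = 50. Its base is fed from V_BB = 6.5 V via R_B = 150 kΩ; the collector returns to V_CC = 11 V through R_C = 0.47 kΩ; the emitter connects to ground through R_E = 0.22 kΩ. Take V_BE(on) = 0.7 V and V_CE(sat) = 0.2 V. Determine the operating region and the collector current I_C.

Assume active. Base-emitter loop: I_B = (V_BB − V_BE)/(R_B + (β+1)R_E) = (6.5 − 0.7)/(150 + 51×0.22) = 0.036 mA.
I_C = β·I_B = 50×0.036 = 1.8 mA.
V_CE = V_CC − I_C·R_C − I_E·R_E = 11 − 1.8×0.47 − 1.83×0.22 = 9.75 V > V_CE(sat), so the active-region assumption holds.

active; I_C ≈ 1.8 mA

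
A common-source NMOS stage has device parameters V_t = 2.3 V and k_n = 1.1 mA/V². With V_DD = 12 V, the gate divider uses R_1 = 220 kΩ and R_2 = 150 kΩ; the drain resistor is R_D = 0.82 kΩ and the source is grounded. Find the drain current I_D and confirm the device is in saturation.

I_D ≈ 3.6 mA

V_G = V_DD·R_2/(R_1+R_2) = 12×150/370 = 4.86 V. With the source grounded, V_GS = V_G = 4.86 V.
Assume saturation: I_D = (k_n/2)(V_GS − V_t)² = (1.1/2)×(4.86 − 2.3)² = 0.55×2.56² = 3.62 mA.
V_DS = V_DD − I_D·R_D = 12 − 3.62×0.82 = 9.03 V.
Saturation requires V_DS ≥ V_GS − V_t = 2.56 V; 9.03 ≥ 2.56 ✓.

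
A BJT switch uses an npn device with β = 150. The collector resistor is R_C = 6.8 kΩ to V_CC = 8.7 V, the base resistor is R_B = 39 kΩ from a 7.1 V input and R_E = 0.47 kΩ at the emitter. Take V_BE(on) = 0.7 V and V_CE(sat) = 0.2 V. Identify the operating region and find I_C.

saturation; I_C ≈ 1.2 mA

Assume active: I_B = (7.1 − 0.7)/(39 + 151×0.47) = 0.0582 mA, I_C = β·I_B = 8.73 mA.
Then V_CE = 8.7 − 8.73×6.8 − 8.79×0.47 = -54.8 V < 0.2 V — the active assumption fails.
Re-solve with V_CE = 0.2 V. KCL at the emitter: V_E/R_E = (V_BB−0.7−V_E)/R_B + (V_CC−0.2−V_E)/R_C, giving V_E = 0.615 V.
I_C = (V_CC − 0.2 − V_E)/R_C = (8.5 − 0.615)/6.8 = 1.16 mA.
Check: I_B = (6.4 − 0.615)/39 = 0.148 mA, and β·I_B = 22.3 mA > I_C, confirming saturation.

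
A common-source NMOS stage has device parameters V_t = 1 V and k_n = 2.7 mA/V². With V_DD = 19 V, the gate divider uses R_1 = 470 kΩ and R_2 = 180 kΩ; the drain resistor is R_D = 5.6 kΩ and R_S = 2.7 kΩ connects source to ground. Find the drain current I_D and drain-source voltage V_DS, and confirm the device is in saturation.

I_D ≈ 1.2 mA, V_DS ≈ 8.8 V

V_G = V_DD·R_2/(R_1+R_2) = 19×180/650 = 5.26 V.
Assume saturation: I_D = (k_n/2)(V_GS − V_t)² with V_GS = V_G − I_D·R_S = 5.26 − 2.7·I_D.
Substituting gives 9.84·I_D² − 32.1·I_D + 24.5 = 0, with roots I_D = 1.23 or 2.03 mA.
The root I_D = 2.03 mA gives V_GS = -0.227 V ≤ V_t, so take I_D = 1.23 mA.
Then V_GS = 1.95 V and V_DS = V_DD − I_D(R_D+R_S) = 19 − 1.23×8.3 = 8.83 V.
Saturation requires V_DS ≥ V_GS − V_t = 0.953 V; 8.83 ≥ 0.953 ✓.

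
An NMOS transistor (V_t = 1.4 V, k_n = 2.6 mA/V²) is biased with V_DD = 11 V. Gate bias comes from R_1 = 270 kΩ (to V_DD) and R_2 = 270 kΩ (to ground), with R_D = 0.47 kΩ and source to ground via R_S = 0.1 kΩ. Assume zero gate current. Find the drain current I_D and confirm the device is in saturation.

I_D ≈ 11 mA

V_G = V_DD·R_2/(R_1+R_2) = 11×270/540 = 5.5 V.
Assume saturation: I_D = (k_n/2)(V_GS − V_t)² with V_GS = V_G − I_D·R_S = 5.5 − 0.1·I_D.
Substituting gives 0.013·I_D² − 2.07·I_D + 21.9 = 0, with roots I_D = 11.4 or 148 mA.
The root I_D = 148 mA gives V_GS = -9.25 V ≤ V_t, so take I_D = 11.4 mA.
Then V_GS = 4.36 V and V_DS = V_DD − I_D(R_D+R_S) = 11 − 11.4×0.57 = 4.51 V.
Saturation requires V_DS ≥ V_GS − V_t = 2.96 V; 4.51 ≥ 2.96 ✓.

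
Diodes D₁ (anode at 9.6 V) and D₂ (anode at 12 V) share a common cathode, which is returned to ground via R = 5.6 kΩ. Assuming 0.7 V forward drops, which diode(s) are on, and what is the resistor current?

Only D₂ conducts; I_R ≈ 2 mA

Assume both conduct. Then node N would need to be at both 9.6−0.7 = 8.9 V and 12−0.7 = 11.3 V, which is impossible.
Assume only D₂ conducts: V_N = 12 − 0.7 = 11.3 V, so I_R = 11.3/5.6 = 2.02 mA.
Check D₁: its anode-to-cathode voltage is 9.6 − 11.3 = -1.7 V < 0.7 V, so it is off. The assumption is consistent.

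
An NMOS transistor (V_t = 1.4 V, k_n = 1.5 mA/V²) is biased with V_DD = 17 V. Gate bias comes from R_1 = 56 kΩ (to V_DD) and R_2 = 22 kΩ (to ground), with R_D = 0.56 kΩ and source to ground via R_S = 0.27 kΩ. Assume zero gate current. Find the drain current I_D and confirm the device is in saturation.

V_G = V_DD·R_2/(R_1+R_2) = 17×22/78 = 4.79 V.
Assume saturation: I_D = (k_n/2)(V_GS − V_t)² with V_GS = V_G − I_D·R_S = 4.79 − 0.27·I_D.
Substituting gives 0.0547·I_D² − 2.37·I_D + 8.64 = 0, with roots I_D = 4.01 or 39.4 mA.
The root I_D = 39.4 mA gives V_GS = -5.85 V ≤ V_t, so take I_D = 4.01 mA.
Then V_GS = 3.71 V and V_DS = V_DD − I_D(R_D+R_S) = 17 − 4.01×0.83 = 13.7 V.
Saturation requires V_DS ≥ V_GS − V_t = 2.31 V; 13.7 ≥ 2.31 ✓.

I_D ≈ 4 mA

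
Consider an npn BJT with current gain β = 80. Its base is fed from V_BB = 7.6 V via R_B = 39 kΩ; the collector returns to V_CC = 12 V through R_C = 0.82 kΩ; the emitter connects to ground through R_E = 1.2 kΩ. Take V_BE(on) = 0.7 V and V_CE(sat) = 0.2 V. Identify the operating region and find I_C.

active; I_C ≈ 4.1 mA

Assume active. Base-emitter loop: I_B = (V_BB − V_BE)/(R_B + (β+1)R_E) = (7.6 − 0.7)/(39 + 81×1.2) = 0.0507 mA.
I_C = β·I_B = 80×0.0507 = 4.05 mA.
V_CE = V_CC − I_C·R_C − I_E·R_E = 12 − 4.05×0.82 − 4.1×1.2 = 3.75 V > V_CE(sat), so the active-region assumption holds.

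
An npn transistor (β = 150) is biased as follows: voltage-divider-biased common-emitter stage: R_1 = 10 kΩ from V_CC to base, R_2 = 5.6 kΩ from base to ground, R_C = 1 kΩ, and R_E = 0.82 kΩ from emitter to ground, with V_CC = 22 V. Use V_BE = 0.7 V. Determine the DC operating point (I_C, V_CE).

I_C ≈ 8.5 mA, V_CE ≈ 6.5 V

Thevenize the base divider: V_Th = V_CC·R_2/(R_1+R_2) = 22×5.6/15.6 = 7.9 V, R_Th = R_1‖R_2 = 3.59 kΩ.
Base-emitter loop: V_Th = I_B·R_Th + V_BE + (β+1)I_B·R_E, so I_B = (7.9 − 0.7) / (3.59 + 151×0.82) = 0.0565 mA.
I_C = β·I_B = 150×0.0565 = 8.47 mA, and I_E = (β+1)I_B = 8.53 mA.
V_CE = V_CC − I_C·R_C − I_E·R_E = 22 − 8.47×1 − 8.53×0.82 = 6.53 V.
V_CE = 6.53 V > 0.2 V confirms active-region operation.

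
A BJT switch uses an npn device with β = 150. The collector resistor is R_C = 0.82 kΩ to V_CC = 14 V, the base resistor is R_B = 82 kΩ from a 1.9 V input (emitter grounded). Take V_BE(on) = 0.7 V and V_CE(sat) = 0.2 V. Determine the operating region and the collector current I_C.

active; I_C ≈ 2.2 mA

Assume active. Base-emitter loop: I_B = (V_BB − V_BE)/R_B = (1.9 − 0.7)/82 = 0.0146 mA.
I_C = β·I_B = 150×0.0146 = 2.2 mA.
V_CE = V_CC − I_C·R_C = 14 − 2.2×0.82 = 12.2 V > V_CE(sat), so the active-region assumption holds.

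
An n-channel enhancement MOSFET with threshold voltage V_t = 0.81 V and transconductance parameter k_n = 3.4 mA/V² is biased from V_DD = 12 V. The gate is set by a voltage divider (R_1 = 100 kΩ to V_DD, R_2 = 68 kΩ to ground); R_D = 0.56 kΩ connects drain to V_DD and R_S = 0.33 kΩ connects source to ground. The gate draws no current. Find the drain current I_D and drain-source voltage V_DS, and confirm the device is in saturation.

V_G = V_DD·R_2/(R_1+R_2) = 12×68/168 = 4.86 V.
Assume saturation: I_D = (k_n/2)(V_GS − V_t)² with V_GS = V_G − I_D·R_S = 4.86 − 0.33·I_D.
Substituting gives 0.185·I_D² − 5.54·I_D + 27.8 = 0, with roots I_D = 6.39 or 23.5 mA.
The root I_D = 23.5 mA gives V_GS = -2.91 V ≤ V_t, so take I_D = 6.39 mA.
Then V_GS = 2.75 V and V_DS = V_DD − I_D(R_D+R_S) = 12 − 6.39×0.89 = 6.31 V.
Saturation requires V_DS ≥ V_GS − V_t = 1.94 V; 6.31 ≥ 1.94 ✓.

I_D ≈ 6.4 mA, V_DS ≈ 6.3 V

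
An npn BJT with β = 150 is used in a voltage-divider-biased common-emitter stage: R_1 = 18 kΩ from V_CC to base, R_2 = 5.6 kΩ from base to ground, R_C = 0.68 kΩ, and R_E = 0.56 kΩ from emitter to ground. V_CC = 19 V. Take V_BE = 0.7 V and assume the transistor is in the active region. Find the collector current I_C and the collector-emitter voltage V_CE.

Thevenize the base divider: V_Th = V_CC·R_2/(R_1+R_2) = 19×5.6/23.6 = 4.51 V, R_Th = R_1‖R_2 = 4.27 kΩ.
Base-emitter loop: V_Th = I_B·R_Th + V_BE + (β+1)I_B·R_E, so I_B = (4.51 − 0.7) / (4.27 + 151×0.56) = 0.0429 mA.
I_C = β·I_B = 150×0.0429 = 6.43 mA, and I_E = (β+1)I_B = 6.47 mA.
V_CE = V_CC − I_C·R_C − I_E·R_E = 19 − 6.43×0.68 − 6.47×0.56 = 11 V.
V_CE = 11 V > 0.2 V confirms active-region operation.

I_C ≈ 6.4 mA, V_CE ≈ 11 V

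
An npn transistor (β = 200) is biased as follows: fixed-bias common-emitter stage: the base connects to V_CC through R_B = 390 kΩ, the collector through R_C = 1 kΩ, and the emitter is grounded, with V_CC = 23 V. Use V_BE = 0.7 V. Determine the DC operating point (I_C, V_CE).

I_C ≈ 11 mA, V_CE ≈ 12 V

Base loop: V_CC = I_B·R_B + V_BE, so I_B = (23 − 0.7)/390 kΩ = 0.0572 mA.
In the active region I_C = β·I_B = 200 × 0.0572 = 11.4 mA.
Collector loop: V_CE = V_CC − I_C·R_C = 23 − 11.4×1 = 11.6 V.
Since V_CE = 11.6 V > V_CE(sat) ≈ 0.2 V, the transistor is in the active region as assumed.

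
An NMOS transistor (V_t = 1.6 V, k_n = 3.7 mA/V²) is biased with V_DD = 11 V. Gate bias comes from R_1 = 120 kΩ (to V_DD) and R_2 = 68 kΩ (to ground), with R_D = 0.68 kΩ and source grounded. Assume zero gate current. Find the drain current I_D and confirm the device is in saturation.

V_G = V_DD·R_2/(R_1+R_2) = 11×68/188 = 3.98 V. With the source grounded, V_GS = V_G = 3.98 V.
Assume saturation: I_D = (k_n/2)(V_GS − V_t)² = (3.7/2)×(3.98 − 1.6)² = 1.85×2.38² = 10.5 mA.
V_DS = V_DD − I_D·R_D = 11 − 10.5×0.68 = 3.88 V.
Saturation requires V_DS ≥ V_GS − V_t = 2.38 V; 3.88 ≥ 2.38 ✓.

I_D ≈ 10 mA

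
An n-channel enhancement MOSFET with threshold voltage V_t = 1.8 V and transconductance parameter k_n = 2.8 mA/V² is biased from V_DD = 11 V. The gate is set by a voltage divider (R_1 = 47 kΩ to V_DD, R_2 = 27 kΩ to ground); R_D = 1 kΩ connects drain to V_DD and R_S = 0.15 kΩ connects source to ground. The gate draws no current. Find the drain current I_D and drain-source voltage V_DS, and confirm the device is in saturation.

I_D ≈ 3.8 mA, V_DS ≈ 6.6 V

V_G = V_DD·R_2/(R_1+R_2) = 11×27/74 = 4.01 V.
Assume saturation: I_D = (k_n/2)(V_GS − V_t)² with V_GS = V_G − I_D·R_S = 4.01 − 0.15·I_D.
Substituting gives 0.0315·I_D² − 1.93·I_D + 6.86 = 0, with roots I_D = 3.79 or 57.5 mA.
The root I_D = 57.5 mA gives V_GS = -4.61 V ≤ V_t, so take I_D = 3.79 mA.
Then V_GS = 3.45 V and V_DS = V_DD − I_D(R_D+R_S) = 11 − 3.79×1.15 = 6.64 V.
Saturation requires V_DS ≥ V_GS − V_t = 1.65 V; 6.64 ≥ 1.65 ✓.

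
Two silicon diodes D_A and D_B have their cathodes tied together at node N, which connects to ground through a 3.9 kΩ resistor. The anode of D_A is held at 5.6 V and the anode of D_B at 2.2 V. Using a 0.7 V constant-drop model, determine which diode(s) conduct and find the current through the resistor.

Only D_A conducts; I_R ≈ 1.3 mA

Assume both conduct. Then node N would need to be at both 5.6−0.7 = 4.9 V and 2.2−0.7 = 1.5 V, which is impossible.
Assume only D_A conducts: V_N = 5.6 − 0.7 = 4.9 V, so I_R = 4.9/3.9 = 1.26 mA.
Check D_B: its anode-to-cathode voltage is 2.2 − 4.9 = -2.7 V < 0.7 V, so it is off. The assumption is consistent.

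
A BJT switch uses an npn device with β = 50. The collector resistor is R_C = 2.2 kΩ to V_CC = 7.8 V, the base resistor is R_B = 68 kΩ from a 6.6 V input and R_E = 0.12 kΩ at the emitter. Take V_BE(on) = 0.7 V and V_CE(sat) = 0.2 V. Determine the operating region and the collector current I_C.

saturation; I_C ≈ 3.3 mA

Assume active: I_B = (6.6 − 0.7)/(68 + 51×0.12) = 0.0796 mA, I_C = β·I_B = 3.98 mA.
Then V_CE = 7.8 − 3.98×2.2 − 4.06×0.12 = -1.44 V < 0.2 V — the active assumption fails.
Re-solve with V_CE = 0.2 V. KCL at the emitter: V_E/R_E = (V_BB−0.7−V_E)/R_B + (V_CC−0.2−V_E)/R_C, giving V_E = 0.402 V.
I_C = (V_CC − 0.2 − V_E)/R_C = (7.6 − 0.402)/2.2 = 3.27 mA.
Check: I_B = (5.9 − 0.402)/68 = 0.0808 mA, and β·I_B = 4.04 mA > I_C, confirming saturation.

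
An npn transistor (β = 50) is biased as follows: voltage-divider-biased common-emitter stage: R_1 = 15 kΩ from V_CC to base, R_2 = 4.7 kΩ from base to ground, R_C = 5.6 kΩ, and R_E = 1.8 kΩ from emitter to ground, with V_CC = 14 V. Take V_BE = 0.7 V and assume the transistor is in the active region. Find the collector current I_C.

Thevenize the base divider: V_Th = V_CC·R_2/(R_1+R_2) = 14×4.7/19.7 = 3.34 V, R_Th = R_1‖R_2 = 3.58 kΩ.
Base-emitter loop: V_Th = I_B·R_Th + V_BE + (β+1)I_B·R_E, so I_B = (3.34 − 0.7) / (3.58 + 51×1.8) = 0.0277 mA.
I_C = β·I_B = 50×0.0277 = 1.38 mA, and I_E = (β+1)I_B = 1.41 mA.
V_CE = V_CC − I_C·R_C − I_E·R_E = 14 − 1.38×5.6 − 1.41×1.8 = 3.71 V.
V_CE = 3.71 V > 0.2 V confirms active-region operation.

I_C ≈ 1.4 mA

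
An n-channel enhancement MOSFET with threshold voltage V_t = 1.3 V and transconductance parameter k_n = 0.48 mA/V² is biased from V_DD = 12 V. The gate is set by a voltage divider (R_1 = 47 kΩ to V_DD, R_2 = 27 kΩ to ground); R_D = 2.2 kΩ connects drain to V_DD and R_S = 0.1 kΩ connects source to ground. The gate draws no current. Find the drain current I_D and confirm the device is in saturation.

I_D ≈ 2 mA

V_G = V_DD·R_2/(R_1+R_2) = 12×27/74 = 4.38 V.
Assume saturation: I_D = (k_n/2)(V_GS − V_t)² with V_GS = V_G − I_D·R_S = 4.38 − 0.1·I_D.
Substituting gives 0.0024·I_D² − 1.15·I_D + 2.27 = 0, with roots I_D = 1.99 or 476 mA.
The root I_D = 476 mA gives V_GS = -43.2 V ≤ V_t, so take I_D = 1.99 mA.
Then V_GS = 4.18 V and V_DS = V_DD − I_D(R_D+R_S) = 12 − 1.99×2.3 = 7.42 V.
Saturation requires V_DS ≥ V_GS − V_t = 2.88 V; 7.42 ≥ 2.88 ✓.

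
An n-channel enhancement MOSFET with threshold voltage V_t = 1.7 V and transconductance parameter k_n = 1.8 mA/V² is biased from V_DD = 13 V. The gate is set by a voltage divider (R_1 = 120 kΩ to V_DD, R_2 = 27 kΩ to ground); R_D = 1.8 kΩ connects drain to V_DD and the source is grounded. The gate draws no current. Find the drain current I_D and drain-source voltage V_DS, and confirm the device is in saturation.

I_D ≈ 0.43 mA, V_DS ≈ 12 V

V_G = V_DD·R_2/(R_1+R_2) = 13×27/147 = 2.39 V. With the source grounded, V_GS = V_G = 2.39 V.
Assume saturation: I_D = (k_n/2)(V_GS − V_t)² = (1.8/2)×(2.39 − 1.7)² = 0.9×0.688² = 0.426 mA.
V_DS = V_DD − I_D·R_D = 13 − 0.426×1.8 = 12.2 V.
Saturation requires V_DS ≥ V_GS − V_t = 0.688 V; 12.2 ≥ 0.688 ✓.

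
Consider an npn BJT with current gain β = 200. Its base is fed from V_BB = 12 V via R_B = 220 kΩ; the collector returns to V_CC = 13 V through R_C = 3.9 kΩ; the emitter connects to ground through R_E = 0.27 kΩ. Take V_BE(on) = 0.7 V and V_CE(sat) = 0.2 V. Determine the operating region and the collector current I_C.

saturation; I_C ≈ 3.1 mA

Assume active: I_B = (12 − 0.7)/(220 + 201×0.27) = 0.0412 mA, I_C = β·I_B = 8.24 mA.
Then V_CE = 13 − 8.24×3.9 − 8.28×0.27 = -21.4 V < 0.2 V — the active assumption fails.
Re-solve with V_CE = 0.2 V. KCL at the emitter: V_E/R_E = (V_BB−0.7−V_E)/R_B + (V_CC−0.2−V_E)/R_C, giving V_E = 0.841 V.
I_C = (V_CC − 0.2 − V_E)/R_C = (12.8 − 0.841)/3.9 = 3.07 mA.
Check: I_B = (11.3 − 0.841)/220 = 0.0475 mA, and β·I_B = 9.51 mA > I_C, confirming saturation.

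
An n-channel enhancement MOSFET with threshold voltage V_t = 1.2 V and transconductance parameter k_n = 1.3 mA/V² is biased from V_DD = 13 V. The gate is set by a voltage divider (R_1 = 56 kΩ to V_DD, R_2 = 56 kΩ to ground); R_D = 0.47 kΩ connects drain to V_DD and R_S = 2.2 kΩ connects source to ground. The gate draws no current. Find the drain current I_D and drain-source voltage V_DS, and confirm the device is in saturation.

I_D ≈ 1.7 mA, V_DS ≈ 8.5 V

V_G = V_DD·R_2/(R_1+R_2) = 13×56/112 = 6.5 V.
Assume saturation: I_D = (k_n/2)(V_GS − V_t)² with V_GS = V_G − I_D·R_S = 6.5 − 2.2·I_D.
Substituting gives 3.15·I_D² − 16.2·I_D + 18.3 = 0, with roots I_D = 1.68 or 3.46 mA.
The root I_D = 3.46 mA gives V_GS = -1.11 V ≤ V_t, so take I_D = 1.68 mA.
Then V_GS = 2.81 V and V_DS = V_DD − I_D(R_D+R_S) = 13 − 1.68×2.67 = 8.52 V.
Saturation requires V_DS ≥ V_GS − V_t = 1.61 V; 8.52 ≥ 1.61 ✓.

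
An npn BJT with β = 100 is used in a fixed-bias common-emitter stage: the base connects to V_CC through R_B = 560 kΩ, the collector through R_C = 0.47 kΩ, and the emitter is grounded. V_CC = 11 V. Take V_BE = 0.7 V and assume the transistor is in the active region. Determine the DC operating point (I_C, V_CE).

Base loop: V_CC = I_B·R_B + V_BE, so I_B = (11 − 0.7)/560 kΩ = 0.0184 mA.
In the active region I_C = β·I_B = 100 × 0.0184 = 1.84 mA.
Collector loop: V_CE = V_CC − I_C·R_C = 11 − 1.84×0.47 = 10.1 V.
Since V_CE = 10.1 V > V_CE(sat) ≈ 0.2 V, the transistor is in the active region as assumed.

I_C ≈ 1.8 mA, V_CE ≈ 10 V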